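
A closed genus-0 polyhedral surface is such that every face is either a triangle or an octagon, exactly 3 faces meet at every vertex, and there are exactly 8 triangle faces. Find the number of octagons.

6

Let x be the number of octagons; then F = 8 + x.
Edge–face incidences: 2E = 3·8 + 8·x = 24 + 8x.
Every vertex has degree 3, so 3V = 2E.
Euler: V − E + F = 2 ⇒ (2E)/3 − E + (8 + x) = 2.
Multiply by 6: 2·(2E) − 3·(2E) + 6·(8 + x) = 12, i.e. 48 + 6x − (24 + 8x) = 12.
Collecting terms: −2x + 24 = 12, so −2x = −12, so x = 6.
Then 2E = 24 + 8·6 = 72, so E = 36, V = 2E/3 = 24, F = 8 + 6 = 14.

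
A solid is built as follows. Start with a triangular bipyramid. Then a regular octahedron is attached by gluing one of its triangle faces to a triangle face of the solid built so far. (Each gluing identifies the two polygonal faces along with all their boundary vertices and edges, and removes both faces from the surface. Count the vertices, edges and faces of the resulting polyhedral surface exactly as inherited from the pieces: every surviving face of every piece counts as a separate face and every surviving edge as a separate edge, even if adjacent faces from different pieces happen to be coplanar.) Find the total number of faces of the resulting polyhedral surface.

12

A triangular bipyramid: V=5, E=9, F=6.
Attach a regular octahedron (V=6, E=12, F=8) along a 3-gon: merge 3 vertices and 3 edges, delete both glued faces → V=8, E=18, F=12.
Check: V − E + F = 8 − 18 + 12 = 2.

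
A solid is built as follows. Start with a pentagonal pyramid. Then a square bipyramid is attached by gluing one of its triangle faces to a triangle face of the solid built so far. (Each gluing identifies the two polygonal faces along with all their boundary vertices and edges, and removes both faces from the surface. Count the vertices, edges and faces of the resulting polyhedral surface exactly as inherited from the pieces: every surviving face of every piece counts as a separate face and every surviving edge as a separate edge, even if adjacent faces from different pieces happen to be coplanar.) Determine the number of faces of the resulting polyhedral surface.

12

A pentagonal pyramid: V=6, E=10, F=6.
Attach a square bipyramid (V=6, E=12, F=8) along a 3-gon: merge 3 vertices and 3 edges, delete both glued faces → V=9, E=19, F=12.
Check: V − E + F = 9 − 19 + 12 = 2.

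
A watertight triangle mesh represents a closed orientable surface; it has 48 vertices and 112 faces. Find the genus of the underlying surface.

5

Every face is a triangle, so 2E = 3·112 = 336, giving E = 168.
χ = V − E + F = 48 − 168 + 112 = -8.
For a closed orientable surface χ = 2 − 2g, so g = (2 − (-8))/2 = 5.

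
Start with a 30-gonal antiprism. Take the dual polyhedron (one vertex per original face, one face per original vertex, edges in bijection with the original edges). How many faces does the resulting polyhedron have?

The base solid has V = 60, E = 120, F = 62.
The dual swaps V and F and preserves E: V′ = F = 62, E′ = E = 120, F′ = V = 60.

60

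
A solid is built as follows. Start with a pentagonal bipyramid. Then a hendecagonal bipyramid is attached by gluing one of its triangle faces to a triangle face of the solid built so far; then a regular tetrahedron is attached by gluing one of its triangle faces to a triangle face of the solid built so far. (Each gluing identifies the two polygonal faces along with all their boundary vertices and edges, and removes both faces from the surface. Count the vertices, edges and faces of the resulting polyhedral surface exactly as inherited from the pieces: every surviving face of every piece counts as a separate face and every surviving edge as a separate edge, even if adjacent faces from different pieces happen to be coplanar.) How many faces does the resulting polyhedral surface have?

32

A pentagonal bipyramid: V=7, E=15, F=10.
Attach a hendecagonal bipyramid (V=13, E=33, F=22) along a 3-gon: merge 3 vertices and 3 edges, delete both glued faces → V=17, E=45, F=30.
Attach a regular tetrahedron (V=4, E=6, F=4) along a 3-gon: merge 3 vertices and 3 edges, delete both glued faces → V=18, E=48, F=32.
Check: V − E + F = 18 − 48 + 32 = 2.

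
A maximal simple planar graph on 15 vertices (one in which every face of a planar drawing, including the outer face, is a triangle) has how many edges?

In a plane triangulation 3F = 2E and V − E + F = 2, so E = 3V − 6 = 3·15 − 6 = 39.

39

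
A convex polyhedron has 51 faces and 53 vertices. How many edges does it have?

102

Here V − E + F = 2.
E = V + F − (2) = 53 + 51 − (2) = 102.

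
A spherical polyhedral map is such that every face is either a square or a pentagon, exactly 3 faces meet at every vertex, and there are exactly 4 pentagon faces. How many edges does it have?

Let x be the number of squares; then F = 4 + x.
Edge–face incidences: 2E = 5·4 + 4·x = 20 + 4x.
Every vertex has degree 3, so 3V = 2E.
Euler: V − E + F = 2 ⇒ (2E)/3 − E + (4 + x) = 2.
Multiply by 6: 2·(2E) − 3·(2E) + 6·(4 + x) = 12, i.e. 24 + 6x − (20 + 4x) = 12.
Collecting terms: 2x + 4 = 12, so 2x = 8, so x = 4.
Then 2E = 20 + 4·4 = 36, so E = 18, V = 2E/3 = 12, F = 4 + 4 = 8.

18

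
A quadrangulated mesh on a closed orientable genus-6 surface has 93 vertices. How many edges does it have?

χ = 2 − 2·6 = -10, and every face is a square so 4F = 2E.
V − E + F = -10 with E = 4F/2 gives 93 − (4/2 − 1)·F = -10, so F = 103 and E = 206.

206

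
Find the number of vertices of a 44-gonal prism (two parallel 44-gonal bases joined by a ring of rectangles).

A prism on an n-gon has two n-gon bases and n rectangular sides: V = 2·44 = 88, E = 3·44 = 132, F = 44 + 2 = 46.
Check: V − E + F = 88 − 132 + 46 = 2.

88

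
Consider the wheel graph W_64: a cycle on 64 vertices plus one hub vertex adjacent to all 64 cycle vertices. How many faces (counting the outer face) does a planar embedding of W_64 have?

W_64 has V = 64 + 1 = 65 vertices and E = 2·64 = 128 edges.
By Euler's formula F = 2 − V + E = 2 − 65 + 128 = 65.

65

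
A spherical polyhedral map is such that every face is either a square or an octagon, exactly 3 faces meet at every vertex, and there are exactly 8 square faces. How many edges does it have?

24

Let x be the number of octagons; then F = 8 + x.
Edge–face incidences: 2E = 4·8 + 8·x = 32 + 8x.
Every vertex has degree 3, so 3V = 2E.
Euler: V − E + F = 2 ⇒ (2E)/3 − E + (8 + x) = 2.
Multiply by 6: 2·(2E) − 3·(2E) + 6·(8 + x) = 12, i.e. 48 + 6x − (32 + 8x) = 12.
Collecting terms: −2x + 16 = 12, so −2x = −4, so x = 2.
Then 2E = 32 + 8·2 = 48, so E = 24, V = 2E/3 = 16, F = 8 + 2 = 10.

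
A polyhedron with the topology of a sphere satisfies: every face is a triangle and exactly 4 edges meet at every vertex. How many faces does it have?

8

Each face has 3 edges and each edge borders two faces, so 2E = 3F.
Each vertex has degree 4, so 4V = 2E and hence V = 3F/4.
Euler: V − E + F = 2 ⇒ (3F/4) − (3F/2) + F = 2.
Multiply by 8: (6 − 12 + 8)F = 16, i.e. 2F = 16.
So F = 8, E = 3·8/2 = 12, V = 3·8/4 = 6.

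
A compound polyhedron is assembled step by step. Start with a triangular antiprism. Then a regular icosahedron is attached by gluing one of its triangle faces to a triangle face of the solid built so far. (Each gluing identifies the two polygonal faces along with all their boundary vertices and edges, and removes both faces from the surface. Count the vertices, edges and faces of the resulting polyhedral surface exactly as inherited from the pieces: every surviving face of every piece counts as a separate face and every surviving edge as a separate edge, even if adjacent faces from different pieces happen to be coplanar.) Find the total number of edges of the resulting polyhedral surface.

39

A triangular antiprism: V=6, E=12, F=8.
Attach a regular icosahedron (V=12, E=30, F=20) along a 3-gon: merge 3 vertices and 3 edges, delete both glued faces → V=15, E=39, F=26.
Check: V − E + F = 15 − 39 + 26 = 2.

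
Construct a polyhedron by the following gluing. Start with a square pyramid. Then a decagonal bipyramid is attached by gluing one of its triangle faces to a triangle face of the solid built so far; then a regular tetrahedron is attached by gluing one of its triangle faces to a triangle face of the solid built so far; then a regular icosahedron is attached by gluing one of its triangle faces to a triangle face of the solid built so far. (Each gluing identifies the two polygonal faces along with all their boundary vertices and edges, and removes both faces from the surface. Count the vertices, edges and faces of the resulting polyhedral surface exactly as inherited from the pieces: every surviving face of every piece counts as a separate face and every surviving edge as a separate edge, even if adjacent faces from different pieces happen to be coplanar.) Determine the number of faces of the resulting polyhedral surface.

43

A square pyramid: V=5, E=8, F=5.
Attach a decagonal bipyramid (V=12, E=30, F=20) along a 3-gon: merge 3 vertices and 3 edges, delete both glued faces → V=14, E=35, F=23.
Attach a regular tetrahedron (V=4, E=6, F=4) along a 3-gon: merge 3 vertices and 3 edges, delete both glued faces → V=15, E=38, F=25.
Attach a regular icosahedron (V=12, E=30, F=20) along a 3-gon: merge 3 vertices and 3 edges, delete both glued faces → V=24, E=65, F=43.
Check: V − E + F = 24 − 65 + 43 = 2.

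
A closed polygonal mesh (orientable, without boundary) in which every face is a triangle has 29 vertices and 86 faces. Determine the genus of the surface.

Every face is a triangle, so 2E = 3·86 = 258, giving E = 129.
χ = V − E + F = 29 − 129 + 86 = -14.
For a closed orientable surface χ = 2 − 2g, so g = (2 − (-14))/2 = 8.

8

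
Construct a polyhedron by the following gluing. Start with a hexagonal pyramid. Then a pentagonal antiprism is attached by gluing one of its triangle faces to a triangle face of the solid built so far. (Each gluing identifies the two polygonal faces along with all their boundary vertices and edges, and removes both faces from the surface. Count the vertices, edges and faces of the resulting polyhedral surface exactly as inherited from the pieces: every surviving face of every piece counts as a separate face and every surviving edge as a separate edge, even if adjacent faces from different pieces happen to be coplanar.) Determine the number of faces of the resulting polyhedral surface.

A hexagonal pyramid: V=7, E=12, F=7.
Attach a pentagonal antiprism (V=10, E=20, F=12) along a 3-gon: merge 3 vertices and 3 edges, delete both glued faces → V=14, E=29, F=17.
Check: V − E + F = 14 − 29 + 17 = 2.

17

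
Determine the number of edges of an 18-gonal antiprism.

72

An antiprism on an n-gon has two n-gon caps and 2n triangles: V = 2·18 = 36, E = 4·18 = 72, F = 2·18 + 2 = 38.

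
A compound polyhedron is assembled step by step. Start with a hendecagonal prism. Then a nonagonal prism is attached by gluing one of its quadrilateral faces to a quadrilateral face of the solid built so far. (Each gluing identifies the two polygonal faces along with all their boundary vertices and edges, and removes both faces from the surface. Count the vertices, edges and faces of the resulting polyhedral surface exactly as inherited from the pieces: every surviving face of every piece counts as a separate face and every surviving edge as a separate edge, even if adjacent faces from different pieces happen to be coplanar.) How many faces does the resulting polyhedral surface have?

22

A hendecagonal prism: V=22, E=33, F=13.
Attach a nonagonal prism (V=18, E=27, F=11) along a 4-gon: merge 4 vertices and 4 edges, delete both glued faces → V=36, E=56, F=22.
Check: V − E + F = 36 − 56 + 22 = 2.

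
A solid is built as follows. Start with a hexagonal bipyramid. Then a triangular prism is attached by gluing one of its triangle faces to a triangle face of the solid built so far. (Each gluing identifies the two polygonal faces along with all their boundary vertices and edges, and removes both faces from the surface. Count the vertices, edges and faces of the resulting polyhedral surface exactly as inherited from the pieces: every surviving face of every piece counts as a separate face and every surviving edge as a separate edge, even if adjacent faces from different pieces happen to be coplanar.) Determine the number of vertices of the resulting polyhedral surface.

A hexagonal bipyramid: V=8, E=18, F=12.
Attach a triangular prism (V=6, E=9, F=5) along a 3-gon: merge 3 vertices and 3 edges, delete both glued faces → V=11, E=24, F=15.
Check: V − E + F = 11 − 24 + 15 = 2.

11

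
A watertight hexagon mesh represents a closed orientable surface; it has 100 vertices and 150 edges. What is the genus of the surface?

Every face is a hexagon and each edge borders two faces, so 6F = 2·150, giving F = 50.
χ = V − E + F = 100 − 150 + 50 = 0.
For a closed orientable surface χ = 2 − 2g, so g = (2 − (0))/2 = 1.

1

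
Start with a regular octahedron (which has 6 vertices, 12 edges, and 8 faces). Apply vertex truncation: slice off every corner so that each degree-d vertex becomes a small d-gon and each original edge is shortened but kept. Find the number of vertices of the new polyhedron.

24

Truncation replaces each original edge-end by a new vertex, so V′ = 2E = 24.
Each original edge survives, and each old vertex of degree d contributes d new edges; summing degrees gives Σd = 2E, so E′ = E + 2E = 3E = 36.
Each original face survives and each original vertex becomes one new face: F′ = F + V = 14.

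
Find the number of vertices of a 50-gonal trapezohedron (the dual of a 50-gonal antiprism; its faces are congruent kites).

The n-trapezohedron (dual of the n-antiprism) has V = 2·50 + 2 = 102, E = 4·50 = 200, F = 2·50 = 100.

102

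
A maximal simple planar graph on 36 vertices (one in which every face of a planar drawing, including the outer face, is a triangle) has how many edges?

102

In a plane triangulation 3F = 2E and V − E + F = 2, so E = 3V − 6 = 3·36 − 6 = 102.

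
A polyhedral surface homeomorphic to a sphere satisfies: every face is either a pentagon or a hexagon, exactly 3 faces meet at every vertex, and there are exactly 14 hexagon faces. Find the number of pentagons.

Let x be the number of pentagons; then F = 14 + x.
Edge–face incidences: 2E = 6·14 + 5·x = 84 + 5x.
Every vertex has degree 3, so 3V = 2E.
Euler: V − E + F = 2 ⇒ (2E)/3 − E + (14 + x) = 2.
Multiply by 6: 2·(2E) − 3·(2E) + 6·(14 + x) = 12, i.e. 84 + 6x − (84 + 5x) = 12.
Collecting terms: x = 12.
Then 2E = 84 + 5·12 = 144, so E = 72, V = 2E/3 = 48, F = 14 + 12 = 26.

12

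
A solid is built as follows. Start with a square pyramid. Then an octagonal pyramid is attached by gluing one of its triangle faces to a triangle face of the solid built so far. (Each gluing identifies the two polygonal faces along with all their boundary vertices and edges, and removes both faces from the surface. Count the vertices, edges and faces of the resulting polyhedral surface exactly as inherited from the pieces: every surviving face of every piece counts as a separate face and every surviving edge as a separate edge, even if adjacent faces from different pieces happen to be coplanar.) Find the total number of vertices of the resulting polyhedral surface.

11

A square pyramid: V=5, E=8, F=5.
Attach an octagonal pyramid (V=9, E=16, F=9) along a 3-gon: merge 3 vertices and 3 edges, delete both glued faces → V=11, E=21, F=12.
Check: V − E + F = 11 − 21 + 12 = 2.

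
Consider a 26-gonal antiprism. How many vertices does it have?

52

An antiprism on an n-gon has two n-gon caps and 2n triangles: V = 2·26 = 52, E = 4·26 = 104, F = 2·26 + 2 = 54.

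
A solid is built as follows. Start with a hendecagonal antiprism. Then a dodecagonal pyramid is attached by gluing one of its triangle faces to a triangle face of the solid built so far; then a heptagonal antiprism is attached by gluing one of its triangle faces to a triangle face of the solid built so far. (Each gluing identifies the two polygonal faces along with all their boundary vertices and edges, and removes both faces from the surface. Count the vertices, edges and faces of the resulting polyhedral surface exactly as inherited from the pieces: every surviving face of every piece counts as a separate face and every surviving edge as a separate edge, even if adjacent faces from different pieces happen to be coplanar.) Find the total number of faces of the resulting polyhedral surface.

A hendecagonal antiprism: V=22, E=44, F=24.
Attach a dodecagonal pyramid (V=13, E=24, F=13) along a 3-gon: merge 3 vertices and 3 edges, delete both glued faces → V=32, E=65, F=35.
Attach a heptagonal antiprism (V=14, E=28, F=16) along a 3-gon: merge 3 vertices and 3 edges, delete both glued faces → V=43, E=90, F=49.
Check: V − E + F = 43 − 90 + 49 = 2.

49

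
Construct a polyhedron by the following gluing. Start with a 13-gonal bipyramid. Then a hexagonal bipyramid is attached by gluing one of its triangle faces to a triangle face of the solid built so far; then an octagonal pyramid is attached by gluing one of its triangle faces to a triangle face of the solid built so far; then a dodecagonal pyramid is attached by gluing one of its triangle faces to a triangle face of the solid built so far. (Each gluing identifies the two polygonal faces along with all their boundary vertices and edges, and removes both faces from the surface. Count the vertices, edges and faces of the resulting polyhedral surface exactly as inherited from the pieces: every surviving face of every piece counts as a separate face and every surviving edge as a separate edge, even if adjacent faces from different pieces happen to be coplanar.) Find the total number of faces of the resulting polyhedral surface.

A 13-gonal bipyramid: V=15, E=39, F=26.
Attach a hexagonal bipyramid (V=8, E=18, F=12) along a 3-gon: merge 3 vertices and 3 edges, delete both glued faces → V=20, E=54, F=36.
Attach an octagonal pyramid (V=9, E=16, F=9) along a 3-gon: merge 3 vertices and 3 edges, delete both glued faces → V=26, E=67, F=43.
Attach a dodecagonal pyramid (V=13, E=24, F=13) along a 3-gon: merge 3 vertices and 3 edges, delete both glued faces → V=36, E=88, F=54.
Check: V − E + F = 36 − 88 + 54 = 2.

54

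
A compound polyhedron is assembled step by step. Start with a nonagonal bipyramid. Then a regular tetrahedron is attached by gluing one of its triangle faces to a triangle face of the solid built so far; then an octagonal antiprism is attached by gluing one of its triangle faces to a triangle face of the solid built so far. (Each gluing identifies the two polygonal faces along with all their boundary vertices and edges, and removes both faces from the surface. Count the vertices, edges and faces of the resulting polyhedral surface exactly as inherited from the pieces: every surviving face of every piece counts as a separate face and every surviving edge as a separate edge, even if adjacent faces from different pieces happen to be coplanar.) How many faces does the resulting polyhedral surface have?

A nonagonal bipyramid: V=11, E=27, F=18.
Attach a regular tetrahedron (V=4, E=6, F=4) along a 3-gon: merge 3 vertices and 3 edges, delete both glued faces → V=12, E=30, F=20.
Attach an octagonal antiprism (V=16, E=32, F=18) along a 3-gon: merge 3 vertices and 3 edges, delete both glued faces → V=25, E=59, F=36.
Check: V − E + F = 25 − 59 + 36 = 2.

36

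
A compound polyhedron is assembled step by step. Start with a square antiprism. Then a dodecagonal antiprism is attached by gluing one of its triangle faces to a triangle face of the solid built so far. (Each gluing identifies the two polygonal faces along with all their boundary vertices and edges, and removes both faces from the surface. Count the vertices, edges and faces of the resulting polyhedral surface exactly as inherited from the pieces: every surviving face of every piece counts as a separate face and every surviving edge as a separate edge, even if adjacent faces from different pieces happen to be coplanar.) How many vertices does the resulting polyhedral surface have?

A square antiprism: V=8, E=16, F=10.
Attach a dodecagonal antiprism (V=24, E=48, F=26) along a 3-gon: merge 3 vertices and 3 edges, delete both glued faces → V=29, E=61, F=34.
Check: V − E + F = 29 − 61 + 34 = 2.

29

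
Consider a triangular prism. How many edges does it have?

A prism on an n-gon has two n-gon bases and n rectangular sides: V = 2·3 = 6, E = 3·3 = 9, F = 3 + 2 = 5.
Check: V − E + F = 6 − 9 + 5 = 2.

9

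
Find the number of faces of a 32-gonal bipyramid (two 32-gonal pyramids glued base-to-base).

A bipyramid over an n-gon has 2n triangular faces and n + 2 vertices: V = 32 + 2 = 34, E = 3·32 = 96, F = 2·32 = 64.
Check: V − E + F = 34 − 96 + 64 = 2.

64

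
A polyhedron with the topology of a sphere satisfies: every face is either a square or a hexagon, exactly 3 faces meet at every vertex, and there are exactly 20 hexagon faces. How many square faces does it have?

6

Let x be the number of squares; then F = 20 + x.
Edge–face incidences: 2E = 6·20 + 4·x = 120 + 4x.
Every vertex has degree 3, so 3V = 2E.
Euler: V − E + F = 2 ⇒ (2E)/3 − E + (20 + x) = 2.
Multiply by 6: 2·(2E) − 3·(2E) + 6·(20 + x) = 12, i.e. 120 + 6x − (120 + 4x) = 12.
Collecting terms: 2x = 12, so x = 6.
Then 2E = 120 + 4·6 = 144, so E = 72, V = 2E/3 = 48, F = 20 + 6 = 26.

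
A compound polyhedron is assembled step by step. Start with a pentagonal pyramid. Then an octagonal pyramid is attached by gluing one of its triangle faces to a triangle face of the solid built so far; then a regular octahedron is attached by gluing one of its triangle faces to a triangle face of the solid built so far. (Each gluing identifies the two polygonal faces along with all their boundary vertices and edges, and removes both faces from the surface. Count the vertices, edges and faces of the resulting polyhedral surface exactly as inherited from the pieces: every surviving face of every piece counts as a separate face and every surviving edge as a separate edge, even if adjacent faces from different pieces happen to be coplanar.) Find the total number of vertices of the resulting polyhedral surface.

A pentagonal pyramid: V=6, E=10, F=6.
Attach an octagonal pyramid (V=9, E=16, F=9) along a 3-gon: merge 3 vertices and 3 edges, delete both glued faces → V=12, E=23, F=13.
Attach a regular octahedron (V=6, E=12, F=8) along a 3-gon: merge 3 vertices and 3 edges, delete both glued faces → V=15, E=32, F=19.
Check: V − E + F = 15 − 32 + 19 = 2.

15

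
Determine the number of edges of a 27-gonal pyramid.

54

A pyramid on an n-gon base has one n-gon and n triangles: V = 27 + 1 = 28, E = 2·27 = 54, F = 27 + 1 = 28.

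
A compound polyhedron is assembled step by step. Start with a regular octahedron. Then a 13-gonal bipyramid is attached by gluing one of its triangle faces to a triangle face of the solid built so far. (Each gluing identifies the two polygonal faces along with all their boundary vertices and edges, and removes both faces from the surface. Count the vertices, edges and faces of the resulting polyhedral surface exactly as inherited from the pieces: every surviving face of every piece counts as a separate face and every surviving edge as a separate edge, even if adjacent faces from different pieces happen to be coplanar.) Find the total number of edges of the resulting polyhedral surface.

48

A regular octahedron: V=6, E=12, F=8.
Attach a 13-gonal bipyramid (V=15, E=39, F=26) along a 3-gon: merge 3 vertices and 3 edges, delete both glued faces → V=18, E=48, F=32.
Check: V − E + F = 18 − 48 + 32 = 2.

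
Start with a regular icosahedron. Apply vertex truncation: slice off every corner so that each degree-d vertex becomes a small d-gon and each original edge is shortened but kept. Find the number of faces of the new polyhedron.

32

The base solid has V = 12, E = 30, F = 20.
Truncation replaces each original edge-end by a new vertex, so V′ = 2E = 60.
Each original edge survives, and each old vertex of degree d contributes d new edges; summing degrees gives Σd = 2E, so E′ = E + 2E = 3E = 90.
Each original face survives and each original vertex becomes one new face: F′ = F + V = 32.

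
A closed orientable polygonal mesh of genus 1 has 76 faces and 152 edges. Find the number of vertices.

For a closed orientable surface of genus 1, χ = 2 − 2·1 = 0.
V = 0 + E − F = 0 + 152 − 76 = 76.

76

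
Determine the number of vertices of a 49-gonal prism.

98

A prism on an n-gon has two n-gon bases and n rectangular sides: V = 2·49 = 98, E = 3·49 = 147, F = 49 + 2 = 51.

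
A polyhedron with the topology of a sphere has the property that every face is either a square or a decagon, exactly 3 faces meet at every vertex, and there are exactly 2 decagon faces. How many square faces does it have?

Let x be the number of squares; then F = 2 + x.
Edge–face incidences: 2E = 10·2 + 4·x = 20 + 4x.
Every vertex has degree 3, so 3V = 2E.
Euler: V − E + F = 2 ⇒ (2E)/3 − E + (2 + x) = 2.
Multiply by 6: 2·(2E) − 3·(2E) + 6·(2 + x) = 12, i.e. 12 + 6x − (20 + 4x) = 12.
Collecting terms: 2x − 8 = 12, so 2x = 20, so x = 10.
Then 2E = 20 + 4·10 = 60, so E = 30, V = 2E/3 = 20, F = 2 + 10 = 12.

10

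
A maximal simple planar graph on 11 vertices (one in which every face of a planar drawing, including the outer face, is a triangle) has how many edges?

In a plane triangulation 3F = 2E and V − E + F = 2, so E = 3V − 6 = 3·11 − 6 = 27.

27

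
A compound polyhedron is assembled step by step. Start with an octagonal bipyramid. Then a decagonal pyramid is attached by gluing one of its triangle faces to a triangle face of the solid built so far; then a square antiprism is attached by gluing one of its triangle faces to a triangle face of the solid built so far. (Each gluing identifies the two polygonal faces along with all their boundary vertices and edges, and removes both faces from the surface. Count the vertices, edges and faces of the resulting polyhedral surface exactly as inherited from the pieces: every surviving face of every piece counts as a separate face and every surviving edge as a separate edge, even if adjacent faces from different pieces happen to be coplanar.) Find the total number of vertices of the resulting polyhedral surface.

An octagonal bipyramid: V=10, E=24, F=16.
Attach a decagonal pyramid (V=11, E=20, F=11) along a 3-gon: merge 3 vertices and 3 edges, delete both glued faces → V=18, E=41, F=25.
Attach a square antiprism (V=8, E=16, F=10) along a 3-gon: merge 3 vertices and 3 edges, delete both glued faces → V=23, E=54, F=33.
Check: V − E + F = 23 − 54 + 33 = 2.

23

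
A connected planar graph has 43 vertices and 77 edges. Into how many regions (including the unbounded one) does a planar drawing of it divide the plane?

36

Euler's formula for a connected plane graph: V − E + F = 2, so F = 2 − 43 + 77 = 36.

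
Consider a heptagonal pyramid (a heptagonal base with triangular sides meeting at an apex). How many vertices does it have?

A pyramid on an n-gon base has one n-gon and n triangles: V = 7 + 1 = 8, E = 2·7 = 14, F = 7 + 1 = 8.
Check: V − E + F = 8 − 14 + 8 = 2.

8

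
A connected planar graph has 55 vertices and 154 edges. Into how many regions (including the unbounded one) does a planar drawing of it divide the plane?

Euler's formula for a connected plane graph: V − E + F = 2, so F = 2 − 55 + 154 = 101.

101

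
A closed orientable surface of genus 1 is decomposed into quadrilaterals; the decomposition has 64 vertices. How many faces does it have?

64

χ = 2 − 2·1 = 0, and every face is a square so 4F = 2E.
V − E + F = 0 with E = 4F/2 gives 64 − (4/2 − 1)·F = 0, so F = 64 and E = 128.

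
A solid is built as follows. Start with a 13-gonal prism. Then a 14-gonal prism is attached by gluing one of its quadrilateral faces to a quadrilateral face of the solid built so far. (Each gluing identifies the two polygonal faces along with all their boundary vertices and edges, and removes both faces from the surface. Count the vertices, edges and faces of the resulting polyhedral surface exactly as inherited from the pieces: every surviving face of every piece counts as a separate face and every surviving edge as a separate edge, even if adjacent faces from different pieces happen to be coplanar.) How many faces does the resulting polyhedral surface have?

A 13-gonal prism: V=26, E=39, F=15.
Attach a 14-gonal prism (V=28, E=42, F=16) along a 4-gon: merge 4 vertices and 4 edges, delete both glued faces → V=50, E=77, F=29.
Check: V − E + F = 50 − 77 + 29 = 2.

29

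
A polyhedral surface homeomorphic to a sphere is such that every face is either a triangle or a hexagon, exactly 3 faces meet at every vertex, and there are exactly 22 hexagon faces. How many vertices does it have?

48

Let x be the number of triangles; then F = 22 + x.
Edge–face incidences: 2E = 6·22 + 3·x = 132 + 3x.
Every vertex has degree 3, so 3V = 2E.
Euler: V − E + F = 2 ⇒ (2E)/3 − E + (22 + x) = 2.
Multiply by 6: 2·(2E) − 3·(2E) + 6·(22 + x) = 12, i.e. 132 + 6x − (132 + 3x) = 12.
Collecting terms: 3x = 12, so x = 4.
Then 2E = 132 + 3·4 = 144, so E = 72, V = 2E/3 = 48, F = 22 + 4 = 26.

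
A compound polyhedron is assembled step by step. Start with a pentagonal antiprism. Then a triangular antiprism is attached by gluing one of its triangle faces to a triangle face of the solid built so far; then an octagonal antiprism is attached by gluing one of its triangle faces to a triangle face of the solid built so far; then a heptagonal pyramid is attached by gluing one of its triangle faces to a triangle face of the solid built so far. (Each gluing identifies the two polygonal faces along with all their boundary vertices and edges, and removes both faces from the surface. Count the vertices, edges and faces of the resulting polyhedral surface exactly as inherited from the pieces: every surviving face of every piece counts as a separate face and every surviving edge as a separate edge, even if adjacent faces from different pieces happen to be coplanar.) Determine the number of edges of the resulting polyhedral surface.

69

A pentagonal antiprism: V=10, E=20, F=12.
Attach a triangular antiprism (V=6, E=12, F=8) along a 3-gon: merge 3 vertices and 3 edges, delete both glued faces → V=13, E=29, F=18.
Attach an octagonal antiprism (V=16, E=32, F=18) along a 3-gon: merge 3 vertices and 3 edges, delete both glued faces → V=26, E=58, F=34.
Attach a heptagonal pyramid (V=8, E=14, F=8) along a 3-gon: merge 3 vertices and 3 edges, delete both glued faces → V=31, E=69, F=40.
Check: V − E + F = 31 − 69 + 40 = 2.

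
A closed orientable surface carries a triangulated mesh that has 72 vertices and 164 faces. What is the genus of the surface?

Every face is a triangle, so 2E = 3·164 = 492, giving E = 246.
χ = V − E + F = 72 − 246 + 164 = -10.
For a closed orientable surface χ = 2 − 2g, so g = (2 − (-10))/2 = 6.

6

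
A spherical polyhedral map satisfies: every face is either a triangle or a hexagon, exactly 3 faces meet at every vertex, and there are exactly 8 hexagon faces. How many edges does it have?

30

Let x be the number of triangles; then F = 8 + x.
Edge–face incidences: 2E = 6·8 + 3·x = 48 + 3x.
Every vertex has degree 3, so 3V = 2E.
Euler: V − E + F = 2 ⇒ (2E)/3 − E + (8 + x) = 2.
Multiply by 6: 2·(2E) − 3·(2E) + 6·(8 + x) = 12, i.e. 48 + 6x − (48 + 3x) = 12.
Collecting terms: 3x = 12, so x = 4.
Then 2E = 48 + 3·4 = 60, so E = 30, V = 2E/3 = 20, F = 8 + 4 = 12.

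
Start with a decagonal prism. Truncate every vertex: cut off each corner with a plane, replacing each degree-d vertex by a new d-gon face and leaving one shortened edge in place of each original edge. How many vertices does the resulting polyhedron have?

The base solid has V = 20, E = 30, F = 12.
Truncation replaces each original edge-end by a new vertex, so V′ = 2E = 60.
Each original edge survives, and each old vertex of degree d contributes d new edges; summing degrees gives Σd = 2E, so E′ = E + 2E = 3E = 90.
Each original face survives and each original vertex becomes one new face: F′ = F + V = 32.

60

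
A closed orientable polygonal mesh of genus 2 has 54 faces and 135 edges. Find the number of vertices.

For a closed orientable surface of genus 2, χ = 2 − 2·2 = -2.
V = -2 + E − F = -2 + 135 − 54 = 79.

79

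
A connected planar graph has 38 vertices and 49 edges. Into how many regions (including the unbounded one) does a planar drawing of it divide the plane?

13

Euler's formula for a connected plane graph: V − E + F = 2, so F = 2 − 38 + 49 = 13.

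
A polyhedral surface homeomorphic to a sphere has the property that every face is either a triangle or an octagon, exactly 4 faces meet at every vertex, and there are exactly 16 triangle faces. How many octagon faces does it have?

2

Let x be the number of octagons; then F = 16 + x.
Edge–face incidences: 2E = 3·16 + 8·x = 48 + 8x.
Every vertex has degree 4, so 4V = 2E.
Euler: V − E + F = 2 ⇒ (2E)/4 − E + (16 + x) = 2.
Multiply by 8: 2·(2E) − 4·(2E) + 8·(16 + x) = 16, i.e. 128 + 8x − 2·(48 + 8x) = 16.
Collecting terms: −8x + 32 = 16, so −8x = −16, so x = 2.
Then 2E = 48 + 8·2 = 64, so E = 32, V = 2E/4 = 16, F = 16 + 2 = 18.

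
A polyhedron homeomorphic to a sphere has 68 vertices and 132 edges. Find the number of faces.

66

Here V − E + F = 2.
F = 2 − V + E = 2 − 68 + 132 = 66.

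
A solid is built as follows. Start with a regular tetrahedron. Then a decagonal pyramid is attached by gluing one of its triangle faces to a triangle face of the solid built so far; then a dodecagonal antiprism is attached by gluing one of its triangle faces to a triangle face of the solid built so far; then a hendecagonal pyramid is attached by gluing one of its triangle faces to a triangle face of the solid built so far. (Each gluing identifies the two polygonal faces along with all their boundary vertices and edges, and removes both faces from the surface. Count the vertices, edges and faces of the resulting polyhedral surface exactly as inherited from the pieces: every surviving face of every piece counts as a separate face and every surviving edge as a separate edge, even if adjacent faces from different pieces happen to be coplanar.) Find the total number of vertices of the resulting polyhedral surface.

A regular tetrahedron: V=4, E=6, F=4.
Attach a decagonal pyramid (V=11, E=20, F=11) along a 3-gon: merge 3 vertices and 3 edges, delete both glued faces → V=12, E=23, F=13.
Attach a dodecagonal antiprism (V=24, E=48, F=26) along a 3-gon: merge 3 vertices and 3 edges, delete both glued faces → V=33, E=68, F=37.
Attach a hendecagonal pyramid (V=12, E=22, F=12) along a 3-gon: merge 3 vertices and 3 edges, delete both glued faces → V=42, E=87, F=47.
Check: V − E + F = 42 − 87 + 47 = 2.

42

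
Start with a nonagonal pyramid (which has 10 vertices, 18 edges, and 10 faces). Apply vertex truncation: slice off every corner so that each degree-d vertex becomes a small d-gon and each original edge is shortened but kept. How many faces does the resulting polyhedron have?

20

Truncation replaces each original edge-end by a new vertex, so V′ = 2E = 36.
Each original edge survives, and each old vertex of degree d contributes d new edges; summing degrees gives Σd = 2E, so E′ = E + 2E = 3E = 54.
Each original face survives and each original vertex becomes one new face: F′ = F + V = 20.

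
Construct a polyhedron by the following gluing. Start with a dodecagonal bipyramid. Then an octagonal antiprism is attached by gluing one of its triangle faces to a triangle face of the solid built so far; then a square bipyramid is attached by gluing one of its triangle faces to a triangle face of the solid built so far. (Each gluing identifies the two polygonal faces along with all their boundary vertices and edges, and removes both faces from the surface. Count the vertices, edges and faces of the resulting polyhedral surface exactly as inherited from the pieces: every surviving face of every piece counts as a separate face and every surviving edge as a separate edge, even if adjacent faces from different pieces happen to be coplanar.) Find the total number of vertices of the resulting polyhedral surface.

A dodecagonal bipyramid: V=14, E=36, F=24.
Attach an octagonal antiprism (V=16, E=32, F=18) along a 3-gon: merge 3 vertices and 3 edges, delete both glued faces → V=27, E=65, F=40.
Attach a square bipyramid (V=6, E=12, F=8) along a 3-gon: merge 3 vertices and 3 edges, delete both glued faces → V=30, E=74, F=46.
Check: V − E + F = 30 − 74 + 46 = 2.

30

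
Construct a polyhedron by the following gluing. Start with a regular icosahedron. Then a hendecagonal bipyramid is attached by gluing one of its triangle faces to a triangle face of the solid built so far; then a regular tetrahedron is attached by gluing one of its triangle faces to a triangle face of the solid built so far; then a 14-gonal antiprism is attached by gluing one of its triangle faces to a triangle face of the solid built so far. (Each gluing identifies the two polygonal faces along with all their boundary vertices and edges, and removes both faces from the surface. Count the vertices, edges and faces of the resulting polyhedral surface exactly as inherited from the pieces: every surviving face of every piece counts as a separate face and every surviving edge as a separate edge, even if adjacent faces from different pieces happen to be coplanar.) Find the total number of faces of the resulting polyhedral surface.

A regular icosahedron: V=12, E=30, F=20.
Attach a hendecagonal bipyramid (V=13, E=33, F=22) along a 3-gon: merge 3 vertices and 3 edges, delete both glued faces → V=22, E=60, F=40.
Attach a regular tetrahedron (V=4, E=6, F=4) along a 3-gon: merge 3 vertices and 3 edges, delete both glued faces → V=23, E=63, F=42.
Attach a 14-gonal antiprism (V=28, E=56, F=30) along a 3-gon: merge 3 vertices and 3 edges, delete both glued faces → V=48, E=116, F=70.
Check: V − E + F = 48 − 116 + 70 = 2.

70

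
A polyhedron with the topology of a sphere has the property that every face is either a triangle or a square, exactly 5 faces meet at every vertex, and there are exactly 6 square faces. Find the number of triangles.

Let x be the number of triangles; then F = 6 + x.
Edge–face incidences: 2E = 4·6 + 3·x = 24 + 3x.
Every vertex has degree 5, so 5V = 2E.
Euler: V − E + F = 2 ⇒ (2E)/5 − E + (6 + x) = 2.
Multiply by 10: 2·(2E) − 5·(2E) + 10·(6 + x) = 20, i.e. 60 + 10x − 3·(24 + 3x) = 20.
Collecting terms: x − 12 = 20, so x = 32.
Then 2E = 24 + 3·32 = 120, so E = 60, V = 2E/5 = 24, F = 6 + 32 = 38.

32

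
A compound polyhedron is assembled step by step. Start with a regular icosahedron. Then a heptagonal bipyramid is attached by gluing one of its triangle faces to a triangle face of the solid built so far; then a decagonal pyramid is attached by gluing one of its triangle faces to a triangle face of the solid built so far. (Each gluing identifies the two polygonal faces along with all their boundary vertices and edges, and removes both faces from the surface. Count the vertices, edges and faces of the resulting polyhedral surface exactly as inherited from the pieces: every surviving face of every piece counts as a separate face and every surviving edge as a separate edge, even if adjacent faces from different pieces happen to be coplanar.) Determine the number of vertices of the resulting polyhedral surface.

26

A regular icosahedron: V=12, E=30, F=20.
Attach a heptagonal bipyramid (V=9, E=21, F=14) along a 3-gon: merge 3 vertices and 3 edges, delete both glued faces → V=18, E=48, F=32.
Attach a decagonal pyramid (V=11, E=20, F=11) along a 3-gon: merge 3 vertices and 3 edges, delete both glued faces → V=26, E=65, F=41.
Check: V − E + F = 26 − 65 + 41 = 2.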